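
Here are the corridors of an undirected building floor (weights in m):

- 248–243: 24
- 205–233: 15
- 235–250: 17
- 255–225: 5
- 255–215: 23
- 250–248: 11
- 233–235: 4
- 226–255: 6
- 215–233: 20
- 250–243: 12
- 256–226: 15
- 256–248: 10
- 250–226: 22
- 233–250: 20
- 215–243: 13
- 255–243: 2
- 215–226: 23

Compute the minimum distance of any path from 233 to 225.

Settle nodes by increasing distance from 233:
233: 0
235: 4  (via 233)
205: 15  (via 233)
215: 20  (via 233)
250: 20  (via 233)
248: 31  (via 250)
243: 32  (via 250)
255: 34  (via 243)
225: 39  (via 255)
Shortest route: 233 → 250 → 243 → 255 → 225 = 39 m.

39 m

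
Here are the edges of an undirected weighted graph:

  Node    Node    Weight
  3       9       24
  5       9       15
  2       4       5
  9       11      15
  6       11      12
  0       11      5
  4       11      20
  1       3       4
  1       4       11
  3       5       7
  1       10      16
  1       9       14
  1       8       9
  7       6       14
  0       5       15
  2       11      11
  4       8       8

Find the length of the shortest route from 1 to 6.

39

Enumerating some paths:
1 - 9 - 11 - 6: 14+15+12 = 41
1 - 4 - 2 - 11 - 6: 11+5+11+12 = 39
Cheapest is 1 - 4 - 2 - 11 - 6 at 39.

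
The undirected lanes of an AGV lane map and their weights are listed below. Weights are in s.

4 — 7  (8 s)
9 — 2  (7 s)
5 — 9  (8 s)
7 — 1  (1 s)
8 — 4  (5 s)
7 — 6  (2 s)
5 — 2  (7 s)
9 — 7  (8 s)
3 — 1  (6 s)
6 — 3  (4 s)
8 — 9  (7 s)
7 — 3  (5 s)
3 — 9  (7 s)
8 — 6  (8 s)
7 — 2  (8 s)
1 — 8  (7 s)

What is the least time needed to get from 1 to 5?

Shortest distances from 1:
1: 0
7: 1  (via 1)
6: 3  (via 7)
3: 6  (via 1)
8: 7  (via 1)
2: 9  (via 7)
4: 9  (via 7)
9: 9  (via 7)
5: 16  (via 2)
Shortest route: 1–7–2–5 = 16 s.

16 s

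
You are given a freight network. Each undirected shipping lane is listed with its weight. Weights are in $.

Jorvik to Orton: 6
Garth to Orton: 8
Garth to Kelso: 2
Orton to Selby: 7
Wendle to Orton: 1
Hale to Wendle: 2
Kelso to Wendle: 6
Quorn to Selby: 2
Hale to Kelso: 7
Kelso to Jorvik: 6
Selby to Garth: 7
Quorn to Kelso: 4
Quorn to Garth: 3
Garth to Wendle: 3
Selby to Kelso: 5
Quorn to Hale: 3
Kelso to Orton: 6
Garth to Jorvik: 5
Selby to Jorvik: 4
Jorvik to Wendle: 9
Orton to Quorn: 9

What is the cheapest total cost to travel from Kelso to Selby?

Candidate routes:
Kelso → Garth → Selby: 2+7 = 9
Kelso → Quorn → Selby: 4+2 = 6
Kelso → Garth → Quorn → Selby: 2+3+2 = 7
Kelso → Selby: 5 = 5
The minimum is $5 via Kelso → Selby.

$5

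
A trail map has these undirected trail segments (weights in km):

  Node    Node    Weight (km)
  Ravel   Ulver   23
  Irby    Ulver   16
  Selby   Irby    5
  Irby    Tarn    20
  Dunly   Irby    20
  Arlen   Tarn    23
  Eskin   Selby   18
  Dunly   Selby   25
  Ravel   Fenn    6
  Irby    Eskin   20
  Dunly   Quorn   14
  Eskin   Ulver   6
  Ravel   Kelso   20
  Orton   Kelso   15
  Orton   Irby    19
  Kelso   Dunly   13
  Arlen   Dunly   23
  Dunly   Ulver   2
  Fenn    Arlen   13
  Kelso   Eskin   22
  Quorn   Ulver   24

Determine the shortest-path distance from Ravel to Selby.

44 km

Running Dijkstra from Ravel:
Ravel: 0
Fenn: 6  (via Ravel)
Arlen: 19  (via Fenn)
Kelso: 20  (via Ravel)
Ulver: 23  (via Ravel)
Dunly: 25  (via Ulver)
Eskin: 29  (via Ulver)
Orton: 35  (via Kelso)
Quorn: 39  (via Dunly)
Irby: 39  (via Ulver)
Tarn: 42  (via Arlen)
Selby: 44  (via Irby)
Shortest route: Ravel–Ulver–Irby–Selby = 44 km.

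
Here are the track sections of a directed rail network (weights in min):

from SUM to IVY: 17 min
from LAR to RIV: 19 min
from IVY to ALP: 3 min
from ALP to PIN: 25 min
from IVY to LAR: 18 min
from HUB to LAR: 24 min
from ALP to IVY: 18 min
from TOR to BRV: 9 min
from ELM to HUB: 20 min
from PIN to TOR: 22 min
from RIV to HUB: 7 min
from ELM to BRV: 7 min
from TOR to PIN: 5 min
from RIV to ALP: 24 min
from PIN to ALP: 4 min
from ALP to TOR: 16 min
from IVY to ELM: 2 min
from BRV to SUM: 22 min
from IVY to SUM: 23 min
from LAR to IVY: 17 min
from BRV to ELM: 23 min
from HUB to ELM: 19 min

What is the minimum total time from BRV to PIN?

63 min

Shortest distances from BRV:
BRV: 0
SUM: 22  (via BRV)
ELM: 23  (via BRV)
IVY: 39  (via SUM)
ALP: 42  (via IVY)
HUB: 43  (via ELM)
LAR: 57  (via IVY)
TOR: 58  (via ALP)
PIN: 63  (via TOR)
Shortest route: BRV–SUM–IVY–ALP–TOR–PIN = 63 min.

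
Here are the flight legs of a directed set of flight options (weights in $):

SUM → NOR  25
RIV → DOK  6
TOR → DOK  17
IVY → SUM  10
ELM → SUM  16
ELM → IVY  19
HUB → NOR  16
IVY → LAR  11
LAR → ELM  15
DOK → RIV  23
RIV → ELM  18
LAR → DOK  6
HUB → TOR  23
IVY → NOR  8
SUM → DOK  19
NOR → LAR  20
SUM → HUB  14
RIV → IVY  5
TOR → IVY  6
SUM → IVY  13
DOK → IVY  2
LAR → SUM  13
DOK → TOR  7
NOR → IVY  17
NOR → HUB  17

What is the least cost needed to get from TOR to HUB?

Candidate routes:
TOR–IVY–LAR–SUM–HUB: 6+11+13+14 = 44
TOR–IVY–SUM–HUB: 6+10+14 = 30
TOR–IVY–NOR–HUB: 6+8+17 = 31
TOR–DOK–IVY–SUM–HUB: 17+2+10+14 = 43
The minimum is $30 via TOR–IVY–SUM–HUB.

$30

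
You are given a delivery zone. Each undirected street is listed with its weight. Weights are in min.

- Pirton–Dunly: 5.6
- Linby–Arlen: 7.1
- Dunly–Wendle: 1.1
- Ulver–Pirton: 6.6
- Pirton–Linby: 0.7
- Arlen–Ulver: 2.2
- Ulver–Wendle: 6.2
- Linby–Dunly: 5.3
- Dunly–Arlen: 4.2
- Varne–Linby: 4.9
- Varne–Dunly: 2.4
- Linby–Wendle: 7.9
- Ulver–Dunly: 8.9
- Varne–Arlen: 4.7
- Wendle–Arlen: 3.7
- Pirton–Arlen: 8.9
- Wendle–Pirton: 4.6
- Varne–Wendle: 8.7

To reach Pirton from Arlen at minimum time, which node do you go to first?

Compare a few routes:
Arlen–Wendle–Pirton: 3.7+4.6 = 8.3
Arlen–Linby–Pirton: 7.1+0.7 = 7.8
Arlen–Ulver–Pirton: 2.2+6.6 = 8.8
Arlen–Pirton: 8.9 = 8.9
Cheapest is Arlen–Linby–Pirton at 7.8 min.
So from Arlen the first move is to Linby.

Linby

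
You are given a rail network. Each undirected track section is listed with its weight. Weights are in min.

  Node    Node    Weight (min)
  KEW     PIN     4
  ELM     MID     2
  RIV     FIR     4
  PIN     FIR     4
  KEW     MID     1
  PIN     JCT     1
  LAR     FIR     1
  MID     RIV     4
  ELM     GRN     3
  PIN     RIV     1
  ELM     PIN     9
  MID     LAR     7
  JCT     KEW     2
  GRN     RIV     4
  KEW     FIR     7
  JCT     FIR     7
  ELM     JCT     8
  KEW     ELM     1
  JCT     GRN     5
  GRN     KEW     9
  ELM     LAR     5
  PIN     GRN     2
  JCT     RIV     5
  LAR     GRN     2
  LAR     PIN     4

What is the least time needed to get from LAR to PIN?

4 min

Settle nodes by increasing distance from LAR:
LAR: 0
FIR: 1  (via LAR)
GRN: 2  (via LAR)
PIN: 4  (via LAR)
Shortest route: LAR–PIN = 4 min.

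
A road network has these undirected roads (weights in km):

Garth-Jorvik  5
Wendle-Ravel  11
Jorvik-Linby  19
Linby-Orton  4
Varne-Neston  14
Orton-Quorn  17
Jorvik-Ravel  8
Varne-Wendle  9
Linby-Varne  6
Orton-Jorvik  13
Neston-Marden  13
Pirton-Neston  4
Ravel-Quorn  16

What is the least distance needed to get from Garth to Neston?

42 km

Candidate routes:
Garth → Jorvik → Linby → Varne → Neston: 5+19+6+14 = 44
Garth → Jorvik → Orton → Linby → Varne → Neston: 5+13+4+6+14 = 42
The minimum is 42 km via Garth → Jorvik → Orton → Linby → Varne → Neston.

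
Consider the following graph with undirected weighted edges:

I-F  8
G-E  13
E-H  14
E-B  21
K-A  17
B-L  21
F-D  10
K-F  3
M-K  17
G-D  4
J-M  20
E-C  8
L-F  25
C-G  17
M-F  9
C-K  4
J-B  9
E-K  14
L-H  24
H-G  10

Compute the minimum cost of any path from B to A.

Shortest distances from B:
B: 0
J: 9  (via B)
E: 21  (via B)
L: 21  (via B)
C: 29  (via E)
M: 29  (via J)
K: 33  (via C)
G: 34  (via E)
H: 35  (via E)
F: 36  (via K)
D: 38  (via G)
I: 44  (via F)
A: 50  (via K)
Shortest route: B → E → C → K → A = 50.

50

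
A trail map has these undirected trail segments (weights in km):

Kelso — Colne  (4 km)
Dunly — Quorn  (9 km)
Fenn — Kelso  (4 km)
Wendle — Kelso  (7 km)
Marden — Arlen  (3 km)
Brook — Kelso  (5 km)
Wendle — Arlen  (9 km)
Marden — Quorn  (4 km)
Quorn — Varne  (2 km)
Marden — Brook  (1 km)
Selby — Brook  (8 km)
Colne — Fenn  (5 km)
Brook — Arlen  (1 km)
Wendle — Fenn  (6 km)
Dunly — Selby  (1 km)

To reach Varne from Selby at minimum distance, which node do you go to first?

Candidate routes:
Selby - Brook - Arlen - Marden - Quorn - Varne: 8+1+3+4+2 = 18
Selby - Dunly - Quorn - Varne: 1+9+2 = 12
Selby - Brook - Marden - Quorn - Varne: 8+1+4+2 = 15
Cheapest is Selby - Dunly - Quorn - Varne at 12 km.
So from Selby the first move is to Dunly.

Dunly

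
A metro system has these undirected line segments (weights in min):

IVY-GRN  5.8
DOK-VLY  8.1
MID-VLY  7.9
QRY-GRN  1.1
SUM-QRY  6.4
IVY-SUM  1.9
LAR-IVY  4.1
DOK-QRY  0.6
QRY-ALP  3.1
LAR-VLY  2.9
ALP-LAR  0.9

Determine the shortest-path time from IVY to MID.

14.9 min

Candidate routes:
IVY → GRN → QRY → ALP → LAR → VLY → MID: 5.8+1.1+3.1+0.9+2.9+7.9 = 21.7
IVY → LAR → VLY → MID: 4.1+2.9+7.9 = 14.9
IVY → SUM → QRY → ALP → LAR → VLY → MID: 1.9+6.4+3.1+0.9+2.9+7.9 = 23.1
The minimum is 14.9 min via IVY → LAR → VLY → MID.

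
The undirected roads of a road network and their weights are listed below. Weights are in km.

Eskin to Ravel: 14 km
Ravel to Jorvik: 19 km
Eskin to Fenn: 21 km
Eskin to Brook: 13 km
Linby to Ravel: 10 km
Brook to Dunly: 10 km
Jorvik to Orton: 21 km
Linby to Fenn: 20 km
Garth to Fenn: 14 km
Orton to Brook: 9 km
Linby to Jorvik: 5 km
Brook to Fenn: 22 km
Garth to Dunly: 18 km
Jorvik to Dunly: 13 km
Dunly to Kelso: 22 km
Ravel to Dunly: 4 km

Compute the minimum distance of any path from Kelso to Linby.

36 km

Running Dijkstra from Kelso:
Kelso: 0
Dunly: 22  (via Kelso)
Ravel: 26  (via Dunly)
Brook: 32  (via Dunly)
Jorvik: 35  (via Dunly)
Linby: 36  (via Ravel)
Shortest route: Kelso–Dunly–Ravel–Linby = 36 km.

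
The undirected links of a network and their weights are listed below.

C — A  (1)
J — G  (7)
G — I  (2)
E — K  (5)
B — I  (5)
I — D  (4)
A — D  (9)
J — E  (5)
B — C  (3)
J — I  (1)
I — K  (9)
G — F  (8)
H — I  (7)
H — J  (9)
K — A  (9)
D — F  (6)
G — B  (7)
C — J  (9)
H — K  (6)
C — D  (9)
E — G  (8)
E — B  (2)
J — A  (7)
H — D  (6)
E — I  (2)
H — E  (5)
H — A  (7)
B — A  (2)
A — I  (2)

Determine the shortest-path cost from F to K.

Settle nodes by increasing distance from F:
F: 0
D: 6  (via F)
G: 8  (via F)
I: 10  (via D)
J: 11  (via I)
A: 12  (via I)
E: 12  (via I)
H: 12  (via D)
C: 13  (via A)
B: 14  (via A)
K: 17  (via E)
Shortest route: F → D → I → E → K = 17.

17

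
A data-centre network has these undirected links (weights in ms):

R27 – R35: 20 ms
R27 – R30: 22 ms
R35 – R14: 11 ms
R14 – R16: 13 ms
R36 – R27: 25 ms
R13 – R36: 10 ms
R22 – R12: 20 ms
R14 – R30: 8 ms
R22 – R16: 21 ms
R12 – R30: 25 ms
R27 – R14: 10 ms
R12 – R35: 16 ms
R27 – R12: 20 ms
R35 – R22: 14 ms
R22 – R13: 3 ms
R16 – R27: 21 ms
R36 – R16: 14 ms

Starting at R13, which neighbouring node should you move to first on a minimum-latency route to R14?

Compare a few routes:
R13 → R22 → R35 → R14: 3+14+11 = 28
R13 → R22 → R16 → R14: 3+21+13 = 37
R13 → R36 → R16 → R14: 10+14+13 = 37
The minimum is 28 ms via R13 → R22 → R35 → R14.
So from R13 the first move is to R22.

R22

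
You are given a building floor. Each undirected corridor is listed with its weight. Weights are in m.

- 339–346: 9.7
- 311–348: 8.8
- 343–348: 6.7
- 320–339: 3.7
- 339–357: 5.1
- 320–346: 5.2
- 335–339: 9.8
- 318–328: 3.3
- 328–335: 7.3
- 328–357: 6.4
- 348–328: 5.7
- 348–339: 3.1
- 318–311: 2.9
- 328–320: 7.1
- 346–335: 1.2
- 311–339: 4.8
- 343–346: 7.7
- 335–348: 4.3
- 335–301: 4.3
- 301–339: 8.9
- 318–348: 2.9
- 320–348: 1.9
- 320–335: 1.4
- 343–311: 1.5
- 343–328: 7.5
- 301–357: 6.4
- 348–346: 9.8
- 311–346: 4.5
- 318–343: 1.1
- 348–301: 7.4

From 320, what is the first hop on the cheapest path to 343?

Candidate routes:
320 → 335 → 346 → 311 → 343: 1.4+1.2+4.5+1.5 = 8.6
320 → 348 → 318 → 343: 1.9+2.9+1.1 = 5.9
The minimum is 5.9 m via 320 → 348 → 318 → 343.
So from 320 the first move is to 348.

348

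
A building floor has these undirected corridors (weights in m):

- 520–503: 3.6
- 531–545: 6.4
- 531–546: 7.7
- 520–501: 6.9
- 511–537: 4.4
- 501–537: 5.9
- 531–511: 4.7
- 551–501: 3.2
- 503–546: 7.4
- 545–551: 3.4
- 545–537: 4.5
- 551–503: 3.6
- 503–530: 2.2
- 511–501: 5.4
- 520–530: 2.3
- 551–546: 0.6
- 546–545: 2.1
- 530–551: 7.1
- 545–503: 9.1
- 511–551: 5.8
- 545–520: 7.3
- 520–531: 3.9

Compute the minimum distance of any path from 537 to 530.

Candidate routes:
537 - 545 - 520 - 530: 4.5+7.3+2.3 = 14.1
537 - 545 - 546 - 551 - 503 - 530: 4.5+2.1+0.6+3.6+2.2 = 13
537 - 545 - 551 - 503 - 530: 4.5+3.4+3.6+2.2 = 13.7
Cheapest is 537 - 545 - 546 - 551 - 503 - 530 at 13 m.

13 m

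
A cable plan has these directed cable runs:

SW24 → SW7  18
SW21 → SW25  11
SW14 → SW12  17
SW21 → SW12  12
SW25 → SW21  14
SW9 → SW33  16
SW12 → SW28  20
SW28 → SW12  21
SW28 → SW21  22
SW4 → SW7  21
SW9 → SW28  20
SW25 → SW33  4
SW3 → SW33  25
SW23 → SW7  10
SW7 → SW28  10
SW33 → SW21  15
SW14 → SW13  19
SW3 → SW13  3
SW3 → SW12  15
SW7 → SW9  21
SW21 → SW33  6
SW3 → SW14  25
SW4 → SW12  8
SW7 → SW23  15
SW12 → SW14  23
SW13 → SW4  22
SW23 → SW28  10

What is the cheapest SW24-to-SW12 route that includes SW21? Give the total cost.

62

Best SW24 to SW21: SW24 → SW7 → SW28 → SW21 costing 50
Best SW21 to SW12: SW21 → SW12 costing 12
Total via SW21: 50 + 12 = 62.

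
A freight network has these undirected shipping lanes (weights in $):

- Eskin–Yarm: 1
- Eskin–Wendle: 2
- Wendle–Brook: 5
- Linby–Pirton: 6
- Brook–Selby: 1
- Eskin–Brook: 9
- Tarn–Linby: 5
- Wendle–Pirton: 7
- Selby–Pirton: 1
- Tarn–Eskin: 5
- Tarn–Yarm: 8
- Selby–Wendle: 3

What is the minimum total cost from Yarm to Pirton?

$7

Settle nodes by increasing distance from Yarm:
Yarm: 0
Eskin: 1  (via Yarm)
Wendle: 3  (via Eskin)
Tarn: 6  (via Eskin)
Selby: 6  (via Wendle)
Brook: 7  (via Selby)
Pirton: 7  (via Selby)
Shortest route: Yarm → Eskin → Wendle → Selby → Pirton = $7.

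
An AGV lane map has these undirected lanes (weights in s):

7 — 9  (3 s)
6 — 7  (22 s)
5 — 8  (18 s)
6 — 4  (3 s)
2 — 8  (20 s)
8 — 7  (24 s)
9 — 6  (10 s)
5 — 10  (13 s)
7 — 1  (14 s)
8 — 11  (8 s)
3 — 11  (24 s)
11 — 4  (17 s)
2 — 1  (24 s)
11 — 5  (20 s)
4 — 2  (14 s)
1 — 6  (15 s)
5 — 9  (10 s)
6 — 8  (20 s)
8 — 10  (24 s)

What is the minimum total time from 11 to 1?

35 s

Compare a few routes:
11 → 4 → 6 → 1: 17+3+15 = 35
11 → 8 → 6 → 1: 8+20+15 = 43
Cheapest is 11 → 4 → 6 → 1 at 35 s.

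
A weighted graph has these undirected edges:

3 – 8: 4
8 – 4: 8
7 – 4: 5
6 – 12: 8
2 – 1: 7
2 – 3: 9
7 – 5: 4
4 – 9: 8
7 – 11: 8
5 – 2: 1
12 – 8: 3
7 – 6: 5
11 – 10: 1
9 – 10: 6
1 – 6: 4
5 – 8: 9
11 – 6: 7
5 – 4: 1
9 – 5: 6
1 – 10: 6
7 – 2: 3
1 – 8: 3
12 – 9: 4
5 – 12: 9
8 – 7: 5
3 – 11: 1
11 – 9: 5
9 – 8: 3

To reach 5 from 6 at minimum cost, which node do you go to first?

Enumerating some paths:
6 - 7 - 5: 5+4 = 9
6 - 7 - 4 - 5: 5+5+1 = 11
6 - 1 - 2 - 5: 4+7+1 = 12
Cheapest is 6 - 7 - 5 at 9.
So from 6 the first move is to 7.

7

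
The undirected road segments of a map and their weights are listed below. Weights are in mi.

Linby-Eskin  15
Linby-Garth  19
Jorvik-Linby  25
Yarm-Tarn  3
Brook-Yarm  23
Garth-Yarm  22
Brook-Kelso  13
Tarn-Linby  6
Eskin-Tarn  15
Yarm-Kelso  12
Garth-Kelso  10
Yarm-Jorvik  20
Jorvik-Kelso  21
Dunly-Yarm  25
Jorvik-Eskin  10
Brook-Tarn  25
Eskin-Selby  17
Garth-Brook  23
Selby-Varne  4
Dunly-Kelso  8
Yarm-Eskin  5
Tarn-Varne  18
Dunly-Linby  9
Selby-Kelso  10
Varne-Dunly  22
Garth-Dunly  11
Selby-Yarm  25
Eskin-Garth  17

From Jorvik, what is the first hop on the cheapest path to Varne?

Eskin

Enumerating some paths:
Jorvik → Eskin → Yarm → Tarn → Varne: 10+5+3+18 = 36
Jorvik → Eskin → Yarm → Kelso → Selby → Varne: 10+5+12+10+4 = 41
Jorvik → Eskin → Selby → Varne: 10+17+4 = 31
Jorvik → Kelso → Selby → Varne: 21+10+4 = 35
The minimum is 31 mi via Jorvik → Eskin → Selby → Varne.
So from Jorvik the first move is to Eskin.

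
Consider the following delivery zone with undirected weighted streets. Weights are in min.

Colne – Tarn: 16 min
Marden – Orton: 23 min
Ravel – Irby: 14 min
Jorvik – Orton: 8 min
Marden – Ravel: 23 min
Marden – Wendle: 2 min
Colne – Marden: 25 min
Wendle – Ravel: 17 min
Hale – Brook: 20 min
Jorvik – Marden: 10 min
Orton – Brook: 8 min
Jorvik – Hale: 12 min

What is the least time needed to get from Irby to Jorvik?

43 min

Settle nodes by increasing distance from Irby:
Irby: 0
Ravel: 14  (via Irby)
Wendle: 31  (via Ravel)
Marden: 33  (via Wendle)
Jorvik: 43  (via Marden)
Shortest route: Irby–Ravel–Wendle–Marden–Jorvik = 43 min.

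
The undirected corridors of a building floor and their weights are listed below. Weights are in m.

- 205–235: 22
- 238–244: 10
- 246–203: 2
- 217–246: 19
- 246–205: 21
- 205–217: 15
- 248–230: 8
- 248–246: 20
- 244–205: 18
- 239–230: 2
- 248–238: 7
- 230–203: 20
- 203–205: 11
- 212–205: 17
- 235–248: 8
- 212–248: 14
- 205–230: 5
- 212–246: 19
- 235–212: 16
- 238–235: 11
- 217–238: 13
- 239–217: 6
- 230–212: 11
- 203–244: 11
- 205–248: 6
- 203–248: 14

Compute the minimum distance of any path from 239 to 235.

Enumerating some paths:
239–230–248–235: 2+8+8 = 18
239–230–205–248–235: 2+5+6+8 = 21
239–230–248–238–235: 2+8+7+11 = 28
239–230–212–235: 2+11+16 = 29
The minimum is 18 m via 239–230–248–235.

18 m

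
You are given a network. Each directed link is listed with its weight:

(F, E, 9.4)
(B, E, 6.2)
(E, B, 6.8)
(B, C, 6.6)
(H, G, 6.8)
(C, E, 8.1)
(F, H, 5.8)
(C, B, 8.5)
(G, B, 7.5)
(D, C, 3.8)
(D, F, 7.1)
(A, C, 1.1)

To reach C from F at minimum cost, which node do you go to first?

Enumerating some paths:
F → E → B → C: 9.4+6.8+6.6 = 22.8
F → H → G → B → C: 5.8+6.8+7.5+6.6 = 26.7
Cheapest is F → E → B → C at 22.8.
So from F the first move is to E.

E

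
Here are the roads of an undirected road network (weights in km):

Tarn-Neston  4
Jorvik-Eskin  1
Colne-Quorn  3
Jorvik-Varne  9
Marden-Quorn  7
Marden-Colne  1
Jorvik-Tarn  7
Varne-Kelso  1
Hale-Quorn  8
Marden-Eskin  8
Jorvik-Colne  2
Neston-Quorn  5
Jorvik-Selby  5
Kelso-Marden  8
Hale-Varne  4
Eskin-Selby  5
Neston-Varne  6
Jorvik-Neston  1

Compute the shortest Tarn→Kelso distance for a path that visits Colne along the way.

16 km

Best Tarn to Colne: Tarn–Neston–Jorvik–Colne costing 7
Shortest Colne→Kelso: Colne–Marden–Kelso = 9
Total via Colne: 7 + 9 = 16 km.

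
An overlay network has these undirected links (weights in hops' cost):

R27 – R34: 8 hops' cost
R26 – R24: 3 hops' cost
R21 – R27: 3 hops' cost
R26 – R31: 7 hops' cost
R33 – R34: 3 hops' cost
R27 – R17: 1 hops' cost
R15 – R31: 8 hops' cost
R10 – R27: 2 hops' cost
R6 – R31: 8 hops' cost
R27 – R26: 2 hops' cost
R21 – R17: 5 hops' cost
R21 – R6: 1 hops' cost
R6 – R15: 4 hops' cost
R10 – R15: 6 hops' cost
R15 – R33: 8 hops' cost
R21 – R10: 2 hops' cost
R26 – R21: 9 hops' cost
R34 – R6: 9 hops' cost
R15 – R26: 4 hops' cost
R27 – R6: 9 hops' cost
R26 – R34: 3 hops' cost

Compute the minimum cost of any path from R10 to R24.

Shortest distances from R10:
R10: 0
R27: 2  (via R10)
R21: 2  (via R10)
R6: 3  (via R21)
R17: 3  (via R27)
R26: 4  (via R27)
R15: 6  (via R10)
R24: 7  (via R26)
Shortest route: R10–R27–R26–R24 = 7 hops' cost.

7 hops' cost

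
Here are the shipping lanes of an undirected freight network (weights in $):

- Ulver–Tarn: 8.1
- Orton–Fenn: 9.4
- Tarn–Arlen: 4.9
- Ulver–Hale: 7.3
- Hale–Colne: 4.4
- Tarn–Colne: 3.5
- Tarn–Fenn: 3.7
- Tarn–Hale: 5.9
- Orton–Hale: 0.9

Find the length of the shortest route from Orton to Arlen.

$11.7

Candidate routes:
Orton → Hale → Colne → Tarn → Arlen: 0.9+4.4+3.5+4.9 = 13.7
Orton → Hale → Tarn → Arlen: 0.9+5.9+4.9 = 11.7
The minimum is $11.7 via Orton → Hale → Tarn → Arlen.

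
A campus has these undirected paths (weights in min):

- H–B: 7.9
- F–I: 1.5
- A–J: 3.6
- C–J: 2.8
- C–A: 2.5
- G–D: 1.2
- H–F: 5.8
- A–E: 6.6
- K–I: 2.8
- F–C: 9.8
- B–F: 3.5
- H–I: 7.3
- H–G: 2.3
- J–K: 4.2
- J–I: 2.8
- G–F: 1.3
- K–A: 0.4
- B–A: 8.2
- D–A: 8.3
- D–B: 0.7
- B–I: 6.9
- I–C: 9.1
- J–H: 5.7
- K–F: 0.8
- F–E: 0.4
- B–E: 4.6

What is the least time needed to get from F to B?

Shortest distances from F:
F: 0
E: 0.4  (via F)
K: 0.8  (via F)
A: 1.2  (via K)
G: 1.3  (via F)
I: 1.5  (via F)
D: 2.5  (via G)
B: 3.2  (via D)
Shortest route: F → G → D → B = 3.2 min.

3.2 min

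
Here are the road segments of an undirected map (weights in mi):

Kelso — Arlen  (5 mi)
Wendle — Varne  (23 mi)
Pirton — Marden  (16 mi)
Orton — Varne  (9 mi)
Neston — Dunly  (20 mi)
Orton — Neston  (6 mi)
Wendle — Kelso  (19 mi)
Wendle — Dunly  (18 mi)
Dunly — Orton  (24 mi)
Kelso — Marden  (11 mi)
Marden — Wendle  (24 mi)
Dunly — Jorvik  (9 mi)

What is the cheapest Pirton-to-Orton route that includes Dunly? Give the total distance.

Best Pirton to Dunly: Pirton → Marden → Wendle → Dunly costing 58
Shortest Dunly→Orton: Dunly → Orton = 24
Total via Dunly: 58 + 24 = 82 mi.

82 mi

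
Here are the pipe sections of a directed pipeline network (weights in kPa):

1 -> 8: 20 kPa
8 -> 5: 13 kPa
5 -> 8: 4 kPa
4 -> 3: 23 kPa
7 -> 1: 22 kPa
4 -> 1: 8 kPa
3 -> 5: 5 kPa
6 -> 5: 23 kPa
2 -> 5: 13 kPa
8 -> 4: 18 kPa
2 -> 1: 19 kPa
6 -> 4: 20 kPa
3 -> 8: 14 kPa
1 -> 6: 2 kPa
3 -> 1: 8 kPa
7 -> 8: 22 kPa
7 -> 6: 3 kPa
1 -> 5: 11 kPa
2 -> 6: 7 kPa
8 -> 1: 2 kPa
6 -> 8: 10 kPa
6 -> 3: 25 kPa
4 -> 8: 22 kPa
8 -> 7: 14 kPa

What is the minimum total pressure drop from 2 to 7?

Compare a few routes:
2 → 6 → 8 → 7: 7+10+14 = 31
2 → 1 → 6 → 8 → 7: 19+2+10+14 = 45
Cheapest is 2 → 6 → 8 → 7 at 31 kPa.

31 kPa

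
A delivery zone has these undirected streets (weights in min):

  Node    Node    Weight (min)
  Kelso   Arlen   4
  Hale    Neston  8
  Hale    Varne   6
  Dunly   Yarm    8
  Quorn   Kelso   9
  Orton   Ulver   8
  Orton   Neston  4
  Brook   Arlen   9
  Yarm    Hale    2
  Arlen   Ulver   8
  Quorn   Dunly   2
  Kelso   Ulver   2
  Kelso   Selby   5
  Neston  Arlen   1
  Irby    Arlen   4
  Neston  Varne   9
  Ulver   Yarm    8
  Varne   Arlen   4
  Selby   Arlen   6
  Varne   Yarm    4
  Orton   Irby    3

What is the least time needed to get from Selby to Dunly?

16 min

Compare a few routes:
Selby → Arlen → Kelso → Quorn → Dunly: 6+4+9+2 = 21
Selby → Kelso → Quorn → Dunly: 5+9+2 = 16
Selby → Arlen → Varne → Yarm → Dunly: 6+4+4+8 = 22
The minimum is 16 min via Selby → Kelso → Quorn → Dunly.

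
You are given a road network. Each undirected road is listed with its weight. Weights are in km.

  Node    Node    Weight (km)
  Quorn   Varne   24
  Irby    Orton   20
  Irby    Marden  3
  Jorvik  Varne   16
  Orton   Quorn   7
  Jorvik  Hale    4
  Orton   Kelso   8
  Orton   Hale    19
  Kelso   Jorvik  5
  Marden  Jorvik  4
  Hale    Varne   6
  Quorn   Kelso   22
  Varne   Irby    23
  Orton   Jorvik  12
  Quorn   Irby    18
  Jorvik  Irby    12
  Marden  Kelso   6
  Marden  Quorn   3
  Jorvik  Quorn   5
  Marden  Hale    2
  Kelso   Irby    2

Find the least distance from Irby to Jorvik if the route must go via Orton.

22 km

Shortest Irby→Orton: Irby–Kelso–Orton = 10
Best Orton to Jorvik: Orton–Jorvik costing 12
Total via Orton: 10 + 12 = 22 km.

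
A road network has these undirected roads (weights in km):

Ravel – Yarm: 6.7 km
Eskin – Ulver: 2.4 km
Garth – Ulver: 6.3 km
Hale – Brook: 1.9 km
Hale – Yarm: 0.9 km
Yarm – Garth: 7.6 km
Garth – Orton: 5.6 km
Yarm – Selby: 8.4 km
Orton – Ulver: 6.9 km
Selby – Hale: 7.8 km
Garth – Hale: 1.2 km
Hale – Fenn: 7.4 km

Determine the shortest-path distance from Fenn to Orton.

14.2 km

Candidate routes:
Fenn → Hale → Yarm → Garth → Orton: 7.4+0.9+7.6+5.6 = 21.5
Fenn → Hale → Garth → Ulver → Orton: 7.4+1.2+6.3+6.9 = 21.8
Fenn → Hale → Garth → Orton: 7.4+1.2+5.6 = 14.2
Cheapest is Fenn → Hale → Garth → Orton at 14.2 km.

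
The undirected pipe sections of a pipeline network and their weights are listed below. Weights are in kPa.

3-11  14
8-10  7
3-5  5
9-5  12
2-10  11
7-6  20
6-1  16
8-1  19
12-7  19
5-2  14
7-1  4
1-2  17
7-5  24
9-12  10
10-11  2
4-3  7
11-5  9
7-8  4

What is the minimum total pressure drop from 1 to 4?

38 kPa

Running Dijkstra from 1:
1: 0
7: 4  (via 1)
8: 8  (via 7)
10: 15  (via 8)
6: 16  (via 1)
2: 17  (via 1)
11: 17  (via 10)
12: 23  (via 7)
5: 26  (via 11)
3: 31  (via 11)
9: 33  (via 12)
4: 38  (via 3)
Shortest route: 1 → 7 → 8 → 10 → 11 → 3 → 4 = 38 kPa.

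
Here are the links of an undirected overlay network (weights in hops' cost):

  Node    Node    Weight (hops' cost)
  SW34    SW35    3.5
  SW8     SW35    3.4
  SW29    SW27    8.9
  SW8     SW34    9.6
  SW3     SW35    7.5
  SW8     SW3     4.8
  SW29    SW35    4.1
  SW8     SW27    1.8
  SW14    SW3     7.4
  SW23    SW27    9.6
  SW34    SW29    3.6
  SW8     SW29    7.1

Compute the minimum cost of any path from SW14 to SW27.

Enumerating some paths:
SW14 → SW3 → SW35 → SW8 → SW27: 7.4+7.5+3.4+1.8 = 20.1
SW14 → SW3 → SW35 → SW29 → SW8 → SW27: 7.4+7.5+4.1+7.1+1.8 = 27.9
SW14 → SW3 → SW8 → SW27: 7.4+4.8+1.8 = 14
Cheapest is SW14 → SW3 → SW8 → SW27 at 14 hops' cost.

14 hops' cost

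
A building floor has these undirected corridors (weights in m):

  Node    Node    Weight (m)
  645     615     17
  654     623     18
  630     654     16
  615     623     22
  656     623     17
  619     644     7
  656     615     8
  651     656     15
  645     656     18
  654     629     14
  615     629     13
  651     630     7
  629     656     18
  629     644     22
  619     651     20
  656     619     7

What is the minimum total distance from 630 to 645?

40 m

Compare a few routes:
630–651–656–645: 7+15+18 = 40
630–651–656–615–645: 7+15+8+17 = 47
630–651–619–656–645: 7+20+7+18 = 52
The minimum is 40 m via 630–651–656–645.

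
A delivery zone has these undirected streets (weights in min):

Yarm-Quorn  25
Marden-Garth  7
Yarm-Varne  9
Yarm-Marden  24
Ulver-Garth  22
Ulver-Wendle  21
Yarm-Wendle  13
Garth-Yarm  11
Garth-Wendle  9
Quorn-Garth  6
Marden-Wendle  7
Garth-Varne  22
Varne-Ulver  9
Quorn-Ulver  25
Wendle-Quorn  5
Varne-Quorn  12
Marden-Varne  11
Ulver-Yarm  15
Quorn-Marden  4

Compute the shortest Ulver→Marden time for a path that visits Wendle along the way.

Best Ulver to Wendle: Ulver–Wendle costing 21
Best Wendle to Marden: Wendle–Marden costing 7
Total via Wendle: 21 + 7 = 28 min.

28 min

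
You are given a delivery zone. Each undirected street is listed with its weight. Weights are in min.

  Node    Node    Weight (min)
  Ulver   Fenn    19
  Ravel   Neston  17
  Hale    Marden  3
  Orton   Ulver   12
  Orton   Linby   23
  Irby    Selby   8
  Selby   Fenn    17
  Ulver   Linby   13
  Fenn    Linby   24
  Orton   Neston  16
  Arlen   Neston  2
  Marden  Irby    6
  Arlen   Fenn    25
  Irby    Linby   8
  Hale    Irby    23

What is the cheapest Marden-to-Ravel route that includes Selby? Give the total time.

75 min

Best Marden to Selby: Marden → Irby → Selby costing 14
Best Selby to Ravel: Selby → Fenn → Arlen → Neston → Ravel costing 61
Total via Selby: 14 + 61 = 75 min.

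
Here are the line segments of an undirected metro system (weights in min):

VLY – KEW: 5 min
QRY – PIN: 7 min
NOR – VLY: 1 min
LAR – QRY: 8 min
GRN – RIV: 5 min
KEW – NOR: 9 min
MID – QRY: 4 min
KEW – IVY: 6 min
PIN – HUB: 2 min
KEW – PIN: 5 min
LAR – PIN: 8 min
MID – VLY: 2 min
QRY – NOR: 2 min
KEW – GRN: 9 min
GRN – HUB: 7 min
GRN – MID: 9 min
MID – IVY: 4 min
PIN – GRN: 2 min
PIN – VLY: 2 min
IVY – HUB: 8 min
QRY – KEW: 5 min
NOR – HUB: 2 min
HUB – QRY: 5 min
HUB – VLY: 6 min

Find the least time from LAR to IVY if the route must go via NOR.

17 min

Best LAR to NOR: LAR → QRY → NOR costing 10
Shortest NOR→IVY: NOR → VLY → MID → IVY = 7
Total via NOR: 10 + 7 = 17 min.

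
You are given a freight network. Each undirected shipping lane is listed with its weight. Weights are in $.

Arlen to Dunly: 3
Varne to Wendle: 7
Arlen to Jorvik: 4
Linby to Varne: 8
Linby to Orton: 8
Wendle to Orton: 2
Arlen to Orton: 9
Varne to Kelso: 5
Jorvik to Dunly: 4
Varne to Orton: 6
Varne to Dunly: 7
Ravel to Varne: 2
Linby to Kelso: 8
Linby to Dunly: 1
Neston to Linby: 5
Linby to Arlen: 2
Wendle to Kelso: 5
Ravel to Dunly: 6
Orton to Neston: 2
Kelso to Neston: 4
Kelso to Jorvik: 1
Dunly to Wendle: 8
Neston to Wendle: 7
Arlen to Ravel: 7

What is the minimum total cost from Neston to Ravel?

$10

Settle nodes by increasing distance from Neston:
Neston: 0
Orton: 2  (via Neston)
Wendle: 4  (via Orton)
Kelso: 4  (via Neston)
Linby: 5  (via Neston)
Jorvik: 5  (via Kelso)
Dunly: 6  (via Linby)
Arlen: 7  (via Linby)
Varne: 8  (via Orton)
Ravel: 10  (via Varne)
Shortest route: Neston–Orton–Varne–Ravel = $10.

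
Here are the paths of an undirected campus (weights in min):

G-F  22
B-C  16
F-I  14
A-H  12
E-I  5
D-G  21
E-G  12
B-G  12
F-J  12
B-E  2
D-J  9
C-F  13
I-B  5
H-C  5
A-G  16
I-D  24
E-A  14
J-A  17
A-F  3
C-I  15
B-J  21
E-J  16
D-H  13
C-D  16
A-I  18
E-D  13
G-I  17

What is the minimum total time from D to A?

24 min

Settle nodes by increasing distance from D:
D: 0
J: 9  (via D)
E: 13  (via D)
H: 13  (via D)
B: 15  (via E)
C: 16  (via D)
I: 18  (via E)
F: 21  (via J)
G: 21  (via D)
A: 24  (via F)
Shortest route: D → J → F → A = 24 min.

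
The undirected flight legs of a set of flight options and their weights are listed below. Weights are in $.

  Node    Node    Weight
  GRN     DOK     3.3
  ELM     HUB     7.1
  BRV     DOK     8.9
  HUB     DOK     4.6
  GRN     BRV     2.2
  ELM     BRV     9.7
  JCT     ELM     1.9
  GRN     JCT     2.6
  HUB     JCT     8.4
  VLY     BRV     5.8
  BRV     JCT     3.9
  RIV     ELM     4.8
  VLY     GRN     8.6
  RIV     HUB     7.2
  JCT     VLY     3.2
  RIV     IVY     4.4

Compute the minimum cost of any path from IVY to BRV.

$15

Enumerating some paths:
IVY → RIV → ELM → JCT → BRV: 4.4+4.8+1.9+3.9 = 15
IVY → RIV → ELM → BRV: 4.4+4.8+9.7 = 18.9
IVY → RIV → ELM → JCT → VLY → BRV: 4.4+4.8+1.9+3.2+5.8 = 20.1
IVY → RIV → ELM → JCT → GRN → BRV: 4.4+4.8+1.9+2.6+2.2 = 15.9
The minimum is $15 via IVY → RIV → ELM → JCT → BRV.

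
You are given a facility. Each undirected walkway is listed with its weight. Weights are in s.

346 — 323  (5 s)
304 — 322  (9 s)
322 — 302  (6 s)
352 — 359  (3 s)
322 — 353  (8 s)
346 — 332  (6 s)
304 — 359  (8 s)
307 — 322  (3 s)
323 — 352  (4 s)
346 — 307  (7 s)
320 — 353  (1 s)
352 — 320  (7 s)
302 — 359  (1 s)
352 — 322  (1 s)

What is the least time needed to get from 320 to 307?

Running Dijkstra from 320:
320: 0
353: 1  (via 320)
352: 7  (via 320)
322: 8  (via 352)
359: 10  (via 352)
323: 11  (via 352)
307: 11  (via 322)
Shortest route: 320–352–322–307 = 11 s.

11 s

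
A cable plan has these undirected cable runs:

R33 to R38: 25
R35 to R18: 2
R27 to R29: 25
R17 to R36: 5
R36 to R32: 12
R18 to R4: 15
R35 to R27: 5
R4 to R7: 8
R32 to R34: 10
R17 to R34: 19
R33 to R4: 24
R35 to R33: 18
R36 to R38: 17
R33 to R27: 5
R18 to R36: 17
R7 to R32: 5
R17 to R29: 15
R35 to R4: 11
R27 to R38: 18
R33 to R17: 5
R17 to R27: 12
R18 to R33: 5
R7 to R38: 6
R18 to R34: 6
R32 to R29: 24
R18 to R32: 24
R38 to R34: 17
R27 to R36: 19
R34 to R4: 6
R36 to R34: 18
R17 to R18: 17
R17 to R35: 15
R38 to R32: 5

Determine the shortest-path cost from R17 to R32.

17

Compare a few routes:
R17–R36–R32: 5+12 = 17
R17–R33–R18–R34–R32: 5+5+6+10 = 26
The minimum is 17 via R17–R36–R32.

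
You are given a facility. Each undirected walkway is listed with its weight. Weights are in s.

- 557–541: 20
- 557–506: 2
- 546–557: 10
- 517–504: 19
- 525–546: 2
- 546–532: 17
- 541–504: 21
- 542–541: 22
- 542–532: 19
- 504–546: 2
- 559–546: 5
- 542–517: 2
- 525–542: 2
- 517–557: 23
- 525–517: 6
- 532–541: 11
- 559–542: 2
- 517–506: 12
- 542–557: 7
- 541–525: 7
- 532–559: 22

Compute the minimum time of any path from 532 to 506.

28 s

Running Dijkstra from 532:
532: 0
541: 11  (via 532)
546: 17  (via 532)
525: 18  (via 541)
504: 19  (via 546)
542: 19  (via 532)
559: 21  (via 542)
517: 21  (via 542)
557: 26  (via 542)
506: 28  (via 557)
Shortest route: 532 → 542 → 557 → 506 = 28 s.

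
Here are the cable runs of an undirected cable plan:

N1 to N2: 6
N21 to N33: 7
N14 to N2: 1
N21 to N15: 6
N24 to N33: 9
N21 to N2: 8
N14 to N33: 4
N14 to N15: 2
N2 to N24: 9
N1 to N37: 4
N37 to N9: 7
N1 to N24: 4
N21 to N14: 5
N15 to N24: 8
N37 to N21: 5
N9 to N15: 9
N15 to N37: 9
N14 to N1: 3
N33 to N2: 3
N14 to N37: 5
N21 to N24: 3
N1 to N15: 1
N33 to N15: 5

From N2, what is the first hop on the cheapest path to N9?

Enumerating some paths:
N2 - N14 - N37 - N9: 1+5+7 = 13
N2 - N14 - N15 - N9: 1+2+9 = 12
Cheapest is N2 - N14 - N15 - N9 at 12.
So from N2 the first move is to N14.

N14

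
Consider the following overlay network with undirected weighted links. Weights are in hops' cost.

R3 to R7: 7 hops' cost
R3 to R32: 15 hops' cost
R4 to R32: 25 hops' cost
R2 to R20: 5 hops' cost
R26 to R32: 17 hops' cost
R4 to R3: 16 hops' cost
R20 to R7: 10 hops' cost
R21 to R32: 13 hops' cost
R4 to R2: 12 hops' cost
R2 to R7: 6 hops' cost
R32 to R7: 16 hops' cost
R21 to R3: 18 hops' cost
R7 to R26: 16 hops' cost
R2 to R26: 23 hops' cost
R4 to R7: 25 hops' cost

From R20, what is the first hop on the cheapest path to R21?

R7

Candidate routes:
R20–R2–R7–R3–R21: 5+6+7+18 = 36
R20–R7–R32–R21: 10+16+13 = 39
R20–R7–R3–R21: 10+7+18 = 35
The minimum is 35 hops' cost via R20–R7–R3–R21.
So from R20 the first move is to R7.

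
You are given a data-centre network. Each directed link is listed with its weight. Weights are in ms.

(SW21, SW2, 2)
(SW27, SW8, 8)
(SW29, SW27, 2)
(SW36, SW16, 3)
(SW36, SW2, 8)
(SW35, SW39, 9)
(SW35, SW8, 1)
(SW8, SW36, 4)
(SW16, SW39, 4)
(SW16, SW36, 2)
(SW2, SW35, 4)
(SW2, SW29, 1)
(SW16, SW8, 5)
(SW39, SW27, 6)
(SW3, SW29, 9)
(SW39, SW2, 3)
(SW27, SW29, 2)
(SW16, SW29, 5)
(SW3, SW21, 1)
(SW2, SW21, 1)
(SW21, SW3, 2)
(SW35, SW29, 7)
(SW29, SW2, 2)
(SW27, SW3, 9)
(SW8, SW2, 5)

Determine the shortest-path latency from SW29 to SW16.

14 ms

Enumerating some paths:
SW29 → SW27 → SW8 → SW36 → SW16: 2+8+4+3 = 17
SW29 → SW2 → SW35 → SW8 → SW36 → SW16: 2+4+1+4+3 = 14
SW29 → SW27 → SW3 → SW21 → SW2 → SW35 → SW8 → SW36 → SW16: 2+9+1+2+4+1+4+3 = 26
The minimum is 14 ms via SW29 → SW2 → SW35 → SW8 → SW36 → SW16.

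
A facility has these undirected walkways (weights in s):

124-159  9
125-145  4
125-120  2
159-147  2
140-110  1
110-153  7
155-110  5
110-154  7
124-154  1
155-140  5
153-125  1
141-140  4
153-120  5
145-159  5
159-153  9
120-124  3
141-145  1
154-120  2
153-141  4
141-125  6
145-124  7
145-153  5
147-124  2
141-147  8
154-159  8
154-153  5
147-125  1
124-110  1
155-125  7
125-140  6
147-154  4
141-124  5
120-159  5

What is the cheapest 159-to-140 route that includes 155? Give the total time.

Best 159 to 155: 159–147–125–155 costing 10
Best 155 to 140: 155–140 costing 5
Total via 155: 10 + 5 = 15 s.

15 s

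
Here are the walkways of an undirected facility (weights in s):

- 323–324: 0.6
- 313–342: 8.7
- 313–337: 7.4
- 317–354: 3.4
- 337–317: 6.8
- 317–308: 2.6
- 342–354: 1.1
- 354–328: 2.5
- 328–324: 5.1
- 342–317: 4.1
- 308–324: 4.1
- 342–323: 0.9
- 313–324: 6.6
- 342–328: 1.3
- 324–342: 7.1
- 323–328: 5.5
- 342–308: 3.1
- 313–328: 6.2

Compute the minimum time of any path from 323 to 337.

11.8 s

Candidate routes:
323 - 342 - 308 - 317 - 337: 0.9+3.1+2.6+6.8 = 13.4
323 - 342 - 354 - 317 - 337: 0.9+1.1+3.4+6.8 = 12.2
323 - 342 - 317 - 337: 0.9+4.1+6.8 = 11.8
The minimum is 11.8 s via 323 - 342 - 317 - 337.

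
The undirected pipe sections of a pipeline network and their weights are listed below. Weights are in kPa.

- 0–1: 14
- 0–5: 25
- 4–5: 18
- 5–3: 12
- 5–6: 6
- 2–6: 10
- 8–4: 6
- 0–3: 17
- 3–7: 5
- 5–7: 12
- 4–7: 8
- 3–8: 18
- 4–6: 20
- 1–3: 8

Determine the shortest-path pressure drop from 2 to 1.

36 kPa

Candidate routes:
2–6–4–7–3–1: 10+20+8+5+8 = 51
2–6–5–0–1: 10+6+25+14 = 55
2–6–5–3–1: 10+6+12+8 = 36
2–6–5–7–3–1: 10+6+12+5+8 = 41
The minimum is 36 kPa via 2–6–5–3–1.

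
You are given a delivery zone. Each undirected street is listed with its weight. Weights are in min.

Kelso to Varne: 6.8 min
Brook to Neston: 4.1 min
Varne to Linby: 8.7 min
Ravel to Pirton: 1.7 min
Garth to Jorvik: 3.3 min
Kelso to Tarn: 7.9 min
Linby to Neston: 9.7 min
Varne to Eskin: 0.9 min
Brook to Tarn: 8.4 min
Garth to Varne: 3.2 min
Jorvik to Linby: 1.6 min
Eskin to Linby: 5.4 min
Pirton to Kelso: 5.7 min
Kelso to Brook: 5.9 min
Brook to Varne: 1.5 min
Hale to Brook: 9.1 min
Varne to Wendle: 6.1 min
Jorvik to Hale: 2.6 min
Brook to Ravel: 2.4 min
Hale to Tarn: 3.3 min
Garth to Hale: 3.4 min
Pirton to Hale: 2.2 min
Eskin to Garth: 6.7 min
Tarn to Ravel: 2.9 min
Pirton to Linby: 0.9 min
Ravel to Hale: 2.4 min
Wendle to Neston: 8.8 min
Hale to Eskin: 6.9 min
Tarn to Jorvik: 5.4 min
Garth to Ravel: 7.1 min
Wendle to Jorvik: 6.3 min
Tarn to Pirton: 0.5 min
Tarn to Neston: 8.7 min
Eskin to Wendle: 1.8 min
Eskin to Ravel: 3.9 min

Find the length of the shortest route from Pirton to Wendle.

Candidate routes:
Pirton–Ravel–Brook–Varne–Eskin–Wendle: 1.7+2.4+1.5+0.9+1.8 = 8.3
Pirton–Linby–Eskin–Wendle: 0.9+5.4+1.8 = 8.1
Pirton–Ravel–Eskin–Wendle: 1.7+3.9+1.8 = 7.4
Cheapest is Pirton–Ravel–Eskin–Wendle at 7.4 min.

7.4 min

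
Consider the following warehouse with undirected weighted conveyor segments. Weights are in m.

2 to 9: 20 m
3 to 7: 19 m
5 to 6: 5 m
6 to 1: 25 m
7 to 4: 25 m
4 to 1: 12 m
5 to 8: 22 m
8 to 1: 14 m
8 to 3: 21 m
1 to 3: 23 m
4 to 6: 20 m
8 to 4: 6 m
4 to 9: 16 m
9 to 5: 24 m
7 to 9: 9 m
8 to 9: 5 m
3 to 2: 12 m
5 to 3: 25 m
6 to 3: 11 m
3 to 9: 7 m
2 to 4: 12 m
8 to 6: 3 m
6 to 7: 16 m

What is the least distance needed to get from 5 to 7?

21 m

Shortest distances from 5:
5: 0
6: 5  (via 5)
8: 8  (via 6)
9: 13  (via 8)
4: 14  (via 8)
3: 16  (via 6)
7: 21  (via 6)
Shortest route: 5 → 6 → 7 = 21 m.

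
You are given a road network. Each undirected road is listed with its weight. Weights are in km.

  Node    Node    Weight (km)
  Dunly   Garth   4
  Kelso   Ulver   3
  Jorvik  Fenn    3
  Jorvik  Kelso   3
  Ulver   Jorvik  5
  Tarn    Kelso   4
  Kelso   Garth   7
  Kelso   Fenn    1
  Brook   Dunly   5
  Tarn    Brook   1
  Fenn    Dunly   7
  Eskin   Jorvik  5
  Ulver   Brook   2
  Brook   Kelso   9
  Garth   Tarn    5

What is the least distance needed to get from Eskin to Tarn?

12 km

Compare a few routes:
Eskin → Jorvik → Kelso → Tarn: 5+3+4 = 12
Eskin → Jorvik → Ulver → Brook → Tarn: 5+5+2+1 = 13
The minimum is 12 km via Eskin → Jorvik → Kelso → Tarn.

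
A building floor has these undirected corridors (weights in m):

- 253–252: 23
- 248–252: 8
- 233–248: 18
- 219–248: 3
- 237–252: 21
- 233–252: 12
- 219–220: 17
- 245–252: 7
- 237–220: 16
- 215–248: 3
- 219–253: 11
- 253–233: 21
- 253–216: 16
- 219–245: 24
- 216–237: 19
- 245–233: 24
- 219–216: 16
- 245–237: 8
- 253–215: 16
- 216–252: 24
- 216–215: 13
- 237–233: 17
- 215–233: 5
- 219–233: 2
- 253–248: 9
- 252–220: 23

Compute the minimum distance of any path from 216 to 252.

24 m

Settle nodes by increasing distance from 216:
216: 0
215: 13  (via 216)
253: 16  (via 216)
219: 16  (via 216)
248: 16  (via 215)
233: 18  (via 215)
237: 19  (via 216)
252: 24  (via 216)
Shortest route: 216–252 = 24 m.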